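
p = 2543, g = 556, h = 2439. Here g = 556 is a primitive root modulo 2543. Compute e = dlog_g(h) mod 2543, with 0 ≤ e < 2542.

Baby-step giant-step with m = ceil(sqrt(2542)) = 51.
Baby table (556^j mod 2543 for j=0..50):
  0:1  1:556  2:1433  3:789  4:1288  5:1545  6:2029  7:1575
  8:908  9:1334  10:1691  11:1829  12:2267  13:1667  14:1200  15:934
  16:532  17:804  18:1999  19:153  20:1149  21:551  22:1196  23:1253
  24:2429  25:191  26:1933  27:1602  28:662  29:1880  30:107  31:1003
  32:751  33:504  34:494  35:20  36:948  37:687  38:522  39:330
  40:384  41:2435  42:984  43:359  44:1250  45:761  46:978  47:2109
  48:281  49:1113  50:879
Giant step factor: 556^(-51) ≡ 2092 (mod 2543).
Scan 2439·2092^i mod 2543 for i = 0, 1, …:
  i=0: 2439   i=1: 1130   i=2: 1513   i=3: 1704
  i=4: 2025   i=5: 2205   i=6: 2401   i=7: 467
  i=8: 452   i=9: 2131     …   i=41: 534
  i=42: 751
Match at i=42, j=32: e = 42·51 + 32 = 2174.

2174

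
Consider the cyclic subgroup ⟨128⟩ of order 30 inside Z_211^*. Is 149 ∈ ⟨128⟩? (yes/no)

149 ∈ ⟨128⟩ iff 149^30 ≡ 1 (mod 211), since |⟨128⟩| = 30.
149^30 mod 211 = 148.
Since 148 ≠ 1, 149 does not lie in the subgroup.

no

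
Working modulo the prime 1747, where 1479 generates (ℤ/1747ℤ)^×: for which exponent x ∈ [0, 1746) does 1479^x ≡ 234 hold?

Baby-step giant-step with m = ceil(sqrt(1746)) = 42.
Baby table (1479^j mod 1747 for j=0..41):
  0:1  1:1479  2:197  3:1361  4:375  5:826  6:501  7:251
  8:865  9:531  10:946  11:1534  12:1180  13:1714  14:109  15:487
  16:509  17:1601  18:694  19:937  20:452  21:1154  22:1694  23:228
  24:41  25:1241  26:1089  27:1644  28:1399  29:673  30:1324  31:1556
  32:525  33:807  34:352  35:2  36:1211  37:394  38:975  39:750
  40:1652  41:1002
Giant step factor: 1479^(-42) ≡ 1660 (mod 1747).
Scan 234·1660^i mod 1747 for i = 0, 1, …:
  i=0: 234   i=1: 606   i=2: 1435   i=3: 939
  i=4: 416   i=5: 495   i=6: 610   i=7: 1087
  i=8: 1516   i=9: 880     …   i=13: 788
  i=14: 1324
Match at i=14, j=30: x = 14·42 + 30 = 618.

618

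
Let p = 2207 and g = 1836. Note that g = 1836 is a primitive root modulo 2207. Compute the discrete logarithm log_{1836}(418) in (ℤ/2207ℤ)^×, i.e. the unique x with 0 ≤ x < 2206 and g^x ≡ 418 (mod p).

552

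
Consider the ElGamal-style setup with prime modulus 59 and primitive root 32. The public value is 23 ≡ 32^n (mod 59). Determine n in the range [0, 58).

Successive powers of 32 modulo 59:
  32^0=1  32^1=32  32^2=21  32^3=23
So 32^3 ≡ 23 (mod 59), giving n = 3.

3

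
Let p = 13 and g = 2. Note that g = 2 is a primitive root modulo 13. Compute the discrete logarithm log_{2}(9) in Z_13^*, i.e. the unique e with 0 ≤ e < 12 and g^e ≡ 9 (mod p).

Successive powers of 2 modulo 13:
  2^0=1  2^1=2  2^2=4  2^3=8  2^4=3  2^5=6
  2^6=12  2^7=11  2^8=9
So 2^8 ≡ 9 (mod 13), giving e = 8.

8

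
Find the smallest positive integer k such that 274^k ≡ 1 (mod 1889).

1888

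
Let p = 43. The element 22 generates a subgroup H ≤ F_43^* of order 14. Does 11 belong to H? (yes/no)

11 ∈ ⟨22⟩ iff 11^14 ≡ 1 (mod 43), since |⟨22⟩| = 14.
11^14 mod 43 = 1.
Since 1 = 1, 11 lies in the subgroup.

yes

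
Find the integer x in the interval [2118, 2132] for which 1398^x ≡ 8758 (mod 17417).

Compute 1398^2118 mod 17417 = 8758, then multiply by 1398 repeatedly:
  1398^2118=8758
Found 8758 at exponent 2118.

2118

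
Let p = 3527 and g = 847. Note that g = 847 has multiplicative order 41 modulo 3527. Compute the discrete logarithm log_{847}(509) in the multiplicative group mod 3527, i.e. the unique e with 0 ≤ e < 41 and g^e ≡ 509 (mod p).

11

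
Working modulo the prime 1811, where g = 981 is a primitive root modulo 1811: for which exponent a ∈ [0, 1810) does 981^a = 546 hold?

Baby-step giant-step with m = ceil(sqrt(1810)) = 43.
Baby table (981^j mod 1811 for j=0..42):
  0:1  1:981  2:720  3:30  4:454  5:1679  6:900  7:943
  8:1473  9:1646  10:1125  11:726  12:483  13:1152  14:48  15:2
  16:151  17:1440  18:60  19:908  20:1547  21:1800  22:75  23:1135
  24:1481  25:439  26:1452  27:966  28:493  29:96  30:4  31:302
  32:1069  33:120  34:5  35:1283  36:1789  37:150  38:459  39:1151
  40:878  41:1093  42:121
Giant step factor: 981^(-43) ≡ 90 (mod 1811).
Scan 546·90^i mod 1811 for i = 0, 1, …:
  i=0: 546   i=1: 243   i=2: 138   i=3: 1554
  i=4: 413   i=5: 950   i=6: 383   i=7: 61
  i=8: 57   i=9: 1508     …   i=36: 32
  i=37: 1069
Match at i=37, j=32: a = 37·43 + 32 = 1623.

1623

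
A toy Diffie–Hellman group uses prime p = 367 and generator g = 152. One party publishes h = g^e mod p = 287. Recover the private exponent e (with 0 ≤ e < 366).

Baby-step giant-step with m = ceil(sqrt(366)) = 20.
Baby table (152^j mod 367 for j=0..19):
  0:1  1:152  2:350  3:352  4:289  5:255  6:225  7:69
  8:212  9:295  10:66  11:123  12:346  13:111  14:357  15:315
  16:170  17:150  18:46  19:19
Giant step factor: 152^(-20) ≡ 237 (mod 367).
Scan 287·237^i mod 367 for i = 0, 1, …:
  i=0: 287   i=1: 124   i=2: 28   i=3: 30
  i=4: 137   i=5: 173   i=6: 264   i=7: 178
  i=8: 348   i=9: 268     …   i=17: 82
  i=18: 350
Match at i=18, j=2: e = 18·20 + 2 = 362.

362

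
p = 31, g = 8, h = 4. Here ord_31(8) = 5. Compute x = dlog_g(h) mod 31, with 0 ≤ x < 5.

4

Successive powers of 8 modulo 31:
  8^0=1  8^1=8  8^2=2  8^3=16  8^4=4
So 8^4 ≡ 4 (mod 31), giving x = 4.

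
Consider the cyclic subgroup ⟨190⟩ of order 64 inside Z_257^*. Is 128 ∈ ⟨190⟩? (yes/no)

128 ∈ ⟨190⟩ iff 128^64 ≡ 1 (mod 257), since |⟨190⟩| = 64.
128^64 mod 257 = 1.
Since 1 = 1, 128 lies in the subgroup.

yes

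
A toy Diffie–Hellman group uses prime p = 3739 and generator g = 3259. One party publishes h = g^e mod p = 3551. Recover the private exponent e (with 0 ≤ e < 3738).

3285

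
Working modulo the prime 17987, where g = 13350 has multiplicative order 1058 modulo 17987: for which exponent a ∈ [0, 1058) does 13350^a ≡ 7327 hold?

Baby-step giant-step with m = ceil(sqrt(1058)) = 33.
Baby table (13350^j mod 17987 for j=0..32):
  0:1  1:13350  2:7304  3:873  4:16961  5:8994  6:6675  7:3652
  8:9430  9:17474  10:4497  11:12331  12:1826  13:4715  14:8737  15:11242
  16:15159  17:913  18:11351  19:13362  20:5621  21:16573  22:9450  23:14669
  24:6681  25:11804  26:17280  27:4725  28:16328  29:12334  30:5902  31:8640
  32:11356
Giant step factor: 13350^(-33) ≡ 17575 (mod 17987).
Scan 7327·17575^i mod 17987 for i = 0, 1, …:
  i=0: 7327   i=1: 3092   i=2: 3173   i=3: 5775
  i=4: 12971   i=5: 16074   i=6: 14715   i=7: 17026
  i=8: 218   i=9: 119   i=10: 4933   i=11: 135
  i=12: 16328
Match at i=12, j=28: a = 12·33 + 28 = 424.

424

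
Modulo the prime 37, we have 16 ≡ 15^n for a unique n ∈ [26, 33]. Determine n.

28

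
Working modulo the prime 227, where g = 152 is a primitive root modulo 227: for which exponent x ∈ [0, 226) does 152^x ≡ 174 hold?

49

Baby-step giant-step with m = ceil(sqrt(226)) = 16.
Baby table (152^j mod 227 for j=0..15):
  0:1  1:152  2:177  3:118  4:3  5:2  6:77  7:127
  8:9  9:6  10:4  11:154  12:27  13:18  14:12  15:8
Giant step factor: 152^(-16) ≡ 213 (mod 227).
Scan 174·213^i mod 227 for i = 0, 1, …:
  i=0: 174   i=1: 61   i=2: 54   i=3: 152
Match at i=3, j=1: x = 3·16 + 1 = 49.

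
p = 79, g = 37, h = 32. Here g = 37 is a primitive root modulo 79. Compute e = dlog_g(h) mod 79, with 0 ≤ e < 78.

Baby-step giant-step with m = ceil(sqrt(78)) = 9.
Baby table (37^j mod 79 for j=0..8):
  0:1  1:37  2:26  3:14  4:44  5:48  6:38  7:63
  8:40
Giant step factor: 37^(-9) ≡ 15 (mod 79).
Scan 32·15^i mod 79 for i = 0, 1, …:
  i=0: 32   i=1: 6   i=2: 11   i=3: 7
  i=4: 26
Match at i=4, j=2: e = 4·9 + 2 = 38.

38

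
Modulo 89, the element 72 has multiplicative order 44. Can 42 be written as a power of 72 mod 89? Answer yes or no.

yes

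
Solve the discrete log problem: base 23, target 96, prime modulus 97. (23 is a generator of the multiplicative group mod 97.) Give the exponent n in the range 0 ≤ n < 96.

Baby-step giant-step with m = ceil(sqrt(96)) = 10.
Baby table (23^j mod 97 for j=0..9):
  0:1  1:23  2:44  3:42  4:93  5:5  6:18  7:26
  8:16  9:77
Giant step factor: 23^(-10) ≡ 66 (mod 97).
Scan 96·66^i mod 97 for i = 0, 1, …:
  i=0: 96   i=1: 31   i=2: 9   i=3: 12
  i=4: 16
Match at i=4, j=8: n = 4·10 + 8 = 48.

48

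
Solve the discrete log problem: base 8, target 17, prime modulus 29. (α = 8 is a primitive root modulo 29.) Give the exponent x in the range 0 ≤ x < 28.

Successive powers of 8 modulo 29:
  8^0=1  8^1=8  8^2=6  8^3=19  8^4=7  8^5=27
  8^6=13  8^7=17
So 8^7 ≡ 17 (mod 29), giving x = 7.

7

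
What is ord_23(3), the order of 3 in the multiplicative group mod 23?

11

The order of 3 must divide p − 1 = 22 = 2 · 11.
Divisors: 1, 2, 11, 22.
Check each in increasing order: 3^1 ≡ 3;  3^2 ≡ 9;  3^11 ≡ 1.
Smallest exponent giving 1 is 11.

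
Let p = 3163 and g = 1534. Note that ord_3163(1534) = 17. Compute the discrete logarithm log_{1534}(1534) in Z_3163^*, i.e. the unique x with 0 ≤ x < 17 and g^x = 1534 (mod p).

1

Successive powers of 1534 modulo 3163:
  1534^0=1  1534^1=1534
So 1534^1 ≡ 1534 (mod 3163), giving x = 1.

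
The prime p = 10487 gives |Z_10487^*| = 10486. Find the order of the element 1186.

10486

The order of 1186 must divide p − 1 = 10486 = 2 · 7^2 · 107.
Divisors: 1, 2, 7, 14, 49, 98, 107, 214, 749, 1498, 5243, 10486.
Check each in increasing order: 1186^1 ≡ 1186;  1186^2 ≡ 1338;  1186^7 ≡ 6545;  1186^14 ≡ 8117;  1186^49 ≡ 5810;  1186^98 ≡ 8934;  1186^107 ≡ 3463;  1186^214 ≡ 5728;  1186^749 ≡ 8662;  1186^1498 ≡ 6246;  1186^5243 ≡ 10486;  1186^10486 ≡ 1.
Smallest exponent giving 1 is 10486.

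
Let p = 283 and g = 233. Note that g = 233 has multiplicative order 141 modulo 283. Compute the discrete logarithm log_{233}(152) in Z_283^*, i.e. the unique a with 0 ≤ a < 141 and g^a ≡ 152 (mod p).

69

Baby-step giant-step with m = ceil(sqrt(141)) = 12.
Baby table (233^j mod 283 for j=0..11):
  0:1  1:233  2:236  3:86  4:228  5:203  6:38  7:81
  8:195  9:155  10:174  11:73
Giant step factor: 233^(-12) ≡ 244 (mod 283).
Scan 152·244^i mod 283 for i = 0, 1, …:
  i=0: 152   i=1: 15   i=2: 264   i=3: 175
  i=4: 250   i=5: 155
Match at i=5, j=9: a = 5·12 + 9 = 69.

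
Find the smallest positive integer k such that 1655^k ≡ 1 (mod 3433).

The order of 1655 must divide p − 1 = 3432 = 2^3 · 3 · 11 · 13.
Divisors: 1, 2, 3, 4, 6, 8, 11, 12, 13, 22, 24, 26, 33, 39, 44, 52, 66, 78, 88, 104, 132, 143, 156, 264, 286, 312, 429, 572, 858, 1144, 1716, 3432.
Check each in increasing order: 1655^1 ≡ 1655;  1655^2 ≡ 2924;  1655^3 ≡ 2123;  1655^4 ≡ 1606;  1655^6 ≡ 3033;  1655^8 ≡ 1053;  1655^11 ≡ 636;  1655^12 ≡ 2082;  1655^13 ≡ 2411;  1655^22 ≡ 2835;  1655^24 ≡ 2278;  1655^26 ≡ 852;  1655^33 ≡ 735;  1655^39 ≡ 1238;  1655^44 ≡ 572;  1655^52 ≡ 1541;  1655^66 ≡ 1244;  1655^78 ≡ 1526;  1655^88 ≡ 1049;  1655^104 ≡ 2478;  1655^132 ≡ 2686;  1655^143 ≡ 2095;  1655^156 ≡ 1102;  1655^264 ≡ 1863;  1655^286 ≡ 1651;  1655^312 ≡ 2555;  1655^429 ≡ 1814;  1655^572 ≡ 3432;  1655^858 ≡ 1782;  1655^1144 ≡ 1.
Smallest exponent giving 1 is 1144.

1144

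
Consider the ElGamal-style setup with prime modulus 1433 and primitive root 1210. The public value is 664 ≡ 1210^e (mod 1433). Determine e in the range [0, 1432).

1079

Baby-step giant-step with m = ceil(sqrt(1432)) = 38.
Baby table (1210^j mod 1433 for j=0..37):
  0:1  1:1210  2:1007  3:420  4:918  5:205  6:141  7:83
  8:120  9:467  10:468  11:245  12:1252  13:239  14:1157  15:1362
  16:70  17:153  18:273  19:740  20:1208  21:20  22:1272  23:78
  24:1235  25:1164  26:1234  27:1387  28:227  29:967  30:742  31:762
  32:601  33:679  34:481  35:212  36:13  37:1400
Giant step factor: 1210^(-38) ≡ 554 (mod 1433).
Scan 664·554^i mod 1433 for i = 0, 1, …:
  i=0: 664   i=1: 1008   i=2: 995   i=3: 958
  i=4: 522   i=5: 1155   i=6: 752   i=7: 1038
  i=8: 419   i=9: 1413     …   i=27: 556
  i=28: 1362
Match at i=28, j=15: e = 28·38 + 15 = 1079.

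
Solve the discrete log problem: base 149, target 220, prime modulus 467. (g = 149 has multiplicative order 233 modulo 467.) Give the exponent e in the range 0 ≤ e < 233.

Baby-step giant-step with m = ceil(sqrt(233)) = 16.
Baby table (149^j mod 467 for j=0..15):
  0:1  1:149  2:252  3:188  4:459  5:209  6:319  7:364
  8:64  9:196  10:250  11:357  12:422  13:300  14:335  15:413
Giant step factor: 149^(-16) ≡ 48 (mod 467).
Scan 220·48^i mod 467 for i = 0, 1, …:
  i=0: 220   i=1: 286   i=2: 185   i=3: 7
  i=4: 336   i=5: 250
Match at i=5, j=10: e = 5·16 + 10 = 90.

90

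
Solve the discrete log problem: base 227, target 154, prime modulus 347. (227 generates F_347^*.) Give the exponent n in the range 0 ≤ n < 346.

260

Baby-step giant-step with m = ceil(sqrt(346)) = 19.
Baby table (227^j mod 347 for j=0..18):
  0:1  1:227  2:173  3:60  4:87  5:317  6:130  7:15
  8:282  9:166  10:206  11:264  12:244  13:215  14:225  15:66
  16:61  17:314  18:143
Giant step factor: 227^(-19) ≡ 305 (mod 347).
Scan 154·305^i mod 347 for i = 0, 1, …:
  i=0: 154   i=1: 125   i=2: 302   i=3: 155
  i=4: 83   i=5: 331   i=6: 325   i=7: 230
  i=8: 56   i=9: 77   i=10: 236   i=11: 151
  i=12: 251   i=13: 215
Match at i=13, j=13: n = 13·19 + 13 = 260.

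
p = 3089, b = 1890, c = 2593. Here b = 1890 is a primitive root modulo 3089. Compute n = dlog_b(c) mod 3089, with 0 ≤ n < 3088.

Baby-step giant-step with m = ceil(sqrt(3088)) = 56.
Baby table (1890^j mod 3089 for j=0..55):
  0:1  1:1890  2:1216  3:24  4:2114  5:1383  6:576  7:1312
  8:2302  9:1468  10:598  11:2735  12:1253  13:1996  14:771  15:2271
  16:1569  17:3059  18:1991  19:588  20:2369  21:1449  22:1756  23:1254
  24:797  25:1987  26:2295  27:594  28:1353  29:2567  30:1900  31:1582
  32:2917  33:2354  34:900  35:2050  36:894  37:3066  38:2865  39:2922
  40:2537  41:802  42:2170  43:2197  44:714  45:2656  46:215  47:1691
  48:1964  49:2071  50:427  51:801  52:280  53:981  54:690  55:542
Giant step factor: 1890^(-56) ≡ 722 (mod 3089).
Scan 2593·722^i mod 3089 for i = 0, 1, …:
  i=0: 2593   i=1: 212   i=2: 1703   i=3: 144
  i=4: 2031   i=5: 2196   i=6: 855   i=7: 2599
  i=8: 1455   i=9: 250     …   i=21: 309
  i=22: 690
Match at i=22, j=54: n = 22·56 + 54 = 1286.

1286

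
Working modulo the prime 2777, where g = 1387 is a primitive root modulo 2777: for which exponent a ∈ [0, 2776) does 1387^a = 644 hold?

Baby-step giant-step with m = ceil(sqrt(2776)) = 53.
Baby table (1387^j mod 2777 for j=0..52):
  0:1  1:1387  2:2085  3:1038  4:1220  5:947  6:2745  7:48
  8:2705  9:108  10:2615  11:243  12:1024  13:1241  14:2304  15:2098
  16:2407  17:555  18:556  19:1943  20:1251  21:2289  22:732  23:1679
  24:1647  25:1695  26:1623  27:1731  28:1569  29:1812  30:59  31:1300
  32:827  33:148  34:2555  35:333  36:889  37:55  38:1306  39:818
  40:1550  41:452  42:2099  43:1017  44:2640  45:1594  46:386  47:2198
  48:2257  49:780  50:1607  51:1755  52:1533
Giant step factor: 1387^(-53) ≡ 1073 (mod 2777).
Scan 644·1073^i mod 2777 for i = 0, 1, …:
  i=0: 644   i=1: 2316   i=2: 2430   i=3: 2564
  i=4: 1942   i=5: 1016   i=6: 1584   i=7: 108
Match at i=7, j=9: a = 7·53 + 9 = 380.

380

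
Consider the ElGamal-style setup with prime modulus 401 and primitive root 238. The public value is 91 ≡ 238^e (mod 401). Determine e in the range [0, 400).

Successive powers of 238 modulo 401:
  238^0=1  238^1=238  238^2=103  238^3=53  238^4=183  238^5=246
  238^6=2  238^7=75  238^8=206  238^9=106  238^10=366  238^11=91
So 238^11 ≡ 91 (mod 401), giving e = 11.

11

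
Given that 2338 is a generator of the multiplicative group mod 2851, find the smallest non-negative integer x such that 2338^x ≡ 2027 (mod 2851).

Baby-step giant-step with m = ceil(sqrt(2850)) = 54.
Baby table (2338^j mod 2851 for j=0..53):
  0:1  1:2338  2:877  3:557  4:2210  5:968  6:2341  7:2189
  8:337  9:1030  10:1896  11:2394  12:659  13:1202  14:2041  15:2135
  16:2380  17:2139  18:328  19:2796  20:2556  21:232  22:726  23:1043
  24:929  25:2391  26:2198  27:1422  28:370  29:1207  30:2327  31:818
  32:2314  33:1785  34:2317  35:246  36:2097  37:1917  38:174  39:1970
  40:1495  41:2835  42:2506  43:223  44:2492  45:1703  46:1618  47:2458
  48:2039  49:310  50:626  51:1025  52:1610  53:860
Giant step factor: 2338^(-54) ≡ 291 (mod 2851).
Scan 2027·291^i mod 2851 for i = 0, 1, …:
  i=0: 2027   i=1: 2551   i=2: 1081   i=3: 961
  i=4: 253   i=5: 2348   i=6: 1879   i=7: 2248
  i=8: 1289   i=9: 1618
Match at i=9, j=46: x = 9·54 + 46 = 532.

532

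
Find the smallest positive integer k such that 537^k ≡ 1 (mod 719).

718

The order of 537 must divide p − 1 = 718 = 2 · 359.
Divisors: 1, 2, 359, 718.
Check each in increasing order: 537^1 ≡ 537;  537^2 ≡ 50;  537^359 ≡ 718;  537^718 ≡ 1.
Smallest exponent giving 1 is 718.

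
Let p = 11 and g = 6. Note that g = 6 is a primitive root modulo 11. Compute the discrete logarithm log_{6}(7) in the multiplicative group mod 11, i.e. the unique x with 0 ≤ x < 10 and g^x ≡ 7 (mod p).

Successive powers of 6 modulo 11:
  6^0=1  6^1=6  6^2=3  6^3=7
So 6^3 ≡ 7 (mod 11), giving x = 3.

3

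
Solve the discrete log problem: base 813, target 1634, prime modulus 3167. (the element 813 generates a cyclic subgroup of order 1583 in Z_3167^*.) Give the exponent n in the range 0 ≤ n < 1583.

1536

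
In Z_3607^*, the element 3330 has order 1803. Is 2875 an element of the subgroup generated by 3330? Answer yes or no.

2875 ∈ ⟨3330⟩ iff 2875^1803 ≡ 1 (mod 3607), since |⟨3330⟩| = 1803.
2875^1803 mod 3607 = 3606.
Since 3606 ≠ 1, 2875 does not lie in the subgroup.

no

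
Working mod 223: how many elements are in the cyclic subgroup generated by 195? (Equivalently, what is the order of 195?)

The order of 195 must divide p − 1 = 222 = 2 · 3 · 37.
Divisors: 1, 2, 3, 6, 37, 74, 111, 222.
Check each in increasing order: 195^1 ≡ 195;  195^2 ≡ 115;  195^3 ≡ 125;  195^6 ≡ 15;  195^37 ≡ 222;  195^74 ≡ 1.
Smallest exponent giving 1 is 74.

74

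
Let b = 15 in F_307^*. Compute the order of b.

153

The order of 15 must divide p − 1 = 306 = 2 · 3^2 · 17.
Divisors: 1, 2, 3, 6, 9, 17, 18, 34, 51, 102, 153, 306.
Check each in increasing order: 15^1 ≡ 15;  15^2 ≡ 225;  15^3 ≡ 305;  15^6 ≡ 4;  15^9 ≡ 299;  15^17 ≡ 168;  15^18 ≡ 64;  15^34 ≡ 287;  15^51 ≡ 17;  15^102 ≡ 289;  15^153 ≡ 1.
Smallest exponent giving 1 is 153.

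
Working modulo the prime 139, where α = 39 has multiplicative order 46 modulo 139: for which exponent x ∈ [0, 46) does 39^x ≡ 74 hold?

31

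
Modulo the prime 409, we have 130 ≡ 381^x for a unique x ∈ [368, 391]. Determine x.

Compute 381^368 mod 409 = 77, then multiply by 381 repeatedly:
  381^368=77  381^369=298  381^370=245  381^371=93  381^372=259
  381^373=110  381^374=192  381^375=350  381^376=16  381^377=370
  381^378=274  381^379=99  381^380=91  381^381=315  381^382=178
  381^383=333  381^384=83  381^385=130
Found 130 at exponent 385.

385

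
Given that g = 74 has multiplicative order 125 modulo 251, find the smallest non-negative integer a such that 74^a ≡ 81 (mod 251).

Baby-step giant-step with m = ceil(sqrt(125)) = 12.
Baby table (74^j mod 251 for j=0..11):
  0:1  1:74  2:205  3:110  4:108  5:211  6:52  7:83
  8:118  9:198  10:94  11:179
Giant step factor: 74^(-12) ≡ 22 (mod 251).
Scan 81·22^i mod 251 for i = 0, 1, …:
  i=0: 81   i=1: 25   i=2: 48   i=3: 52
Match at i=3, j=6: a = 3·12 + 6 = 42.

42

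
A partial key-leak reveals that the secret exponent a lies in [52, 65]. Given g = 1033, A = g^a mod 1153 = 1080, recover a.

53

Compute 1033^52 mod 1153 = 1144, then multiply by 1033 repeatedly:
  1033^52=1144  1033^53=1080
Found 1080 at exponent 53.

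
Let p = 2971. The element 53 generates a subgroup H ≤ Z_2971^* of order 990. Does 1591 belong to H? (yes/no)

no

1591 ∈ ⟨53⟩ iff 1591^990 ≡ 1 (mod 2971), since |⟨53⟩| = 990.
1591^990 mod 2971 = 2916.
Since 2916 ≠ 1, 1591 does not lie in the subgroup.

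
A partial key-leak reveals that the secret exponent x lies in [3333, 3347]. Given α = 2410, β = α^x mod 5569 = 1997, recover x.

3336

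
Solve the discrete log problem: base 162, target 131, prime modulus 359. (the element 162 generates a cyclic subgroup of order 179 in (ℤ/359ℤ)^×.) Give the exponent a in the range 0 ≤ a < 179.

40

Baby-step giant-step with m = ceil(sqrt(179)) = 14.
Baby table (162^j mod 359 for j=0..13):
  0:1  1:162  2:37  3:250  4:292  5:275  6:34  7:123
  8:181  9:243  10:235  11:16  12:79  13:233
Giant step factor: 162^(-14) ≡ 176 (mod 359).
Scan 131·176^i mod 359 for i = 0, 1, …:
  i=0: 131   i=1: 80   i=2: 79
Match at i=2, j=12: a = 2·14 + 12 = 40.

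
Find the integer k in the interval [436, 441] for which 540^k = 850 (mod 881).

Compute 540^436 mod 881 = 648, then multiply by 540 repeatedly:
  540^436=648  540^437=163  540^438=801  540^439=850
Found 850 at exponent 439.

439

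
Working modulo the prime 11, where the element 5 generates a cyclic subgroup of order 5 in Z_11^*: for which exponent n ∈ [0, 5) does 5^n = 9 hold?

4

Successive powers of 5 modulo 11:
  5^0=1  5^1=5  5^2=3  5^3=4  5^4=9
So 5^4 ≡ 9 (mod 11), giving n = 4.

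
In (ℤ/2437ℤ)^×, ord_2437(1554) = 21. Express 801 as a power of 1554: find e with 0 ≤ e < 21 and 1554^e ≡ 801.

9

Successive powers of 1554 modulo 2437:
  1554^0=1  1554^1=1554  1554^2=2286  1554^3=1735  1554^4=868  1554^5=1211
  1554^6=530  1554^7=2351  1554^8=391  1554^9=801
So 1554^9 ≡ 801 (mod 2437), giving e = 9.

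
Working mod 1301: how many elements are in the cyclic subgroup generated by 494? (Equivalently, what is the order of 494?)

The order of 494 must divide p − 1 = 1300 = 2^2 · 5^2 · 13.
Divisors: 1, 2, 4, 5, 10, 13, 20, 25, 26, 50, 52, 65, 100, 130, 260, 325, 650, 1300.
Check each in increasing order: 494^1 ≡ 494;  494^2 ≡ 749;  494^4 ≡ 270;  494^5 ≡ 678;  494^10 ≡ 431;  494^13 ≡ 1210;  494^20 ≡ 1019;  494^25 ≡ 51;  494^26 ≡ 475;  494^50 ≡ 1300;  494^52 ≡ 552;  494^65 ≡ 507;  494^100 ≡ 1.
Smallest exponent giving 1 is 100.

100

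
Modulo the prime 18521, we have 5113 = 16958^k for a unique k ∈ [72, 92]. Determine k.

Compute 16958^72 mod 18521 = 7699, then multiply by 16958 repeatedly:
  16958^72=7699  16958^73=5113
Found 5113 at exponent 73.

73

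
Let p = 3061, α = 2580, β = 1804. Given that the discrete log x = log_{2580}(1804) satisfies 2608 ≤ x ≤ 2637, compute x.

Compute 2580^2608 mod 3061 = 779, then multiply by 2580 repeatedly:
  2580^2608=779  2580^2609=1804
Found 1804 at exponent 2609.

2609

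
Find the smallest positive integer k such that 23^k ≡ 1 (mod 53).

4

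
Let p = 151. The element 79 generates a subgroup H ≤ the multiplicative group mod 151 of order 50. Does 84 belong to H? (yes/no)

yes

84 ∈ ⟨79⟩ iff 84^50 ≡ 1 (mod 151), since |⟨79⟩| = 50.
84^50 mod 151 = 1.
Since 1 = 1, 84 lies in the subgroup.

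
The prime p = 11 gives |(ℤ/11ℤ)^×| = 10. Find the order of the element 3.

5

The order of 3 must divide p − 1 = 10 = 2 · 5.
Divisors: 1, 2, 5, 10.
Check each in increasing order: 3^1 ≡ 3;  3^2 ≡ 9;  3^5 ≡ 1.
Smallest exponent giving 1 is 5.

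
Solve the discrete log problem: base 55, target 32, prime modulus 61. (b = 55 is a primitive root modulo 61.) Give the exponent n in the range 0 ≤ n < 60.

Baby-step giant-step with m = ceil(sqrt(60)) = 8.
Baby table (55^j mod 61 for j=0..7):
  0:1  1:55  2:36  3:28  4:15  5:32  6:52  7:54
Giant step factor: 55^(-8) ≡ 16 (mod 61).
Scan 32·16^i mod 61 for i = 0, 1, …:
  i=0: 32
Match at i=0, j=5: n = 0·8 + 5 = 5.

5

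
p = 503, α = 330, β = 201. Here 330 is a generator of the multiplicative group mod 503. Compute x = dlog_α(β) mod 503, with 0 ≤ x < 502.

420

Baby-step giant-step with m = ceil(sqrt(502)) = 23.
Baby table (330^j mod 503 for j=0..22):
  0:1  1:330  2:252  3:165  4:126  5:334  6:63  7:167
  8:283  9:335  10:393  11:419  12:448  13:461  14:224  15:482
  16:112  17:241  18:56  19:372  20:28  21:186  22:14
Giant step factor: 330^(-23) ≡ 119 (mod 503).
Scan 201·119^i mod 503 for i = 0, 1, …:
  i=0: 201   i=1: 278   i=2: 387   i=3: 280
  i=4: 122   i=5: 434   i=6: 340   i=7: 220
  i=8: 24   i=9: 341     …   i=17: 326
  i=18: 63
Match at i=18, j=6: x = 18·23 + 6 = 420.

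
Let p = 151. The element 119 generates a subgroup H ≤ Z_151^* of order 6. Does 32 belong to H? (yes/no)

⟨119⟩ has order 6; its elements mod 151 are {1, 32, 33, 118, 119, 150}.
32 is in this set.

yes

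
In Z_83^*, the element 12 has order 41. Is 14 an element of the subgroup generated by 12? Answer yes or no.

14 ∈ ⟨12⟩ iff 14^41 ≡ 1 (mod 83), since |⟨12⟩| = 41.
14^41 mod 83 = 82.
Since 82 ≠ 1, 14 does not lie in the subgroup.

no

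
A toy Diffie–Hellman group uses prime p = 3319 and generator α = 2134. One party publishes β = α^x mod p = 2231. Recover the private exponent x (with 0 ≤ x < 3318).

Baby-step giant-step with m = ceil(sqrt(3318)) = 58.
Baby table (2134^j mod 3319 for j=0..57):
  0:1  1:2134  2:288  3:577  4:3288  5:226  6:1029  7:2027
  8:961  9:2951  10:1291  11:224  12:80  13:1451  14:3126  15:3013
  16:839  17:1485  18:2664  19:2848  20:543  21:431  22:391  23:1325
  24:3081  25:3234  26:1155  27:2072  28:740  29:2635  30:704  31:2148
  32:293  33:1290  34:1409  35:3111  36:874  37:3157  38:2787  39:3129
  40:2777  41:1703  42:3216  43:2571  44:207  45:311  46:3193  47:3274
  48:221  49:316  50:587  51:1395  52:3106  53:161  54:1717  55:3221
  56:3284  57:1647
Giant step factor: 2134^(-58) ≡ 1646 (mod 3319).
Scan 2231·1646^i mod 3319 for i = 0, 1, …:
  i=0: 2231   i=1: 1412   i=2: 852   i=3: 1774
  i=4: 2603   i=5: 3028   i=6: 2269   i=7: 899
  i=8: 2799   i=9: 382     …   i=24: 3038
  i=25: 2134
Match at i=25, j=1: x = 25·58 + 1 = 1451.

1451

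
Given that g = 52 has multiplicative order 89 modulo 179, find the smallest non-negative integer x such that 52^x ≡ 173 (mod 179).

37

Baby-step giant-step with m = ceil(sqrt(89)) = 10.
Baby table (52^j mod 179 for j=0..9):
  0:1  1:52  2:19  3:93  4:3  5:156  6:57  7:100
  8:9  9:110
Giant step factor: 52^(-10) ≡ 67 (mod 179).
Scan 173·67^i mod 179 for i = 0, 1, …:
  i=0: 173   i=1: 135   i=2: 95   i=3: 100
Match at i=3, j=7: x = 3·10 + 7 = 37.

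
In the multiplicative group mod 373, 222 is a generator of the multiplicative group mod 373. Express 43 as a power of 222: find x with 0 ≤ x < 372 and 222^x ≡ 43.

299

Baby-step giant-step with m = ceil(sqrt(372)) = 20.
Baby table (222^j mod 373 for j=0..19):
  0:1  1:222  2:48  3:212  4:66  5:105  6:184  7:191
  8:253  9:216  10:208  11:297  12:286  13:82  14:300  15:206
  16:226  17:190  18:31  19:168
Giant step factor: 222^(-20) ≡ 93 (mod 373).
Scan 43·93^i mod 373 for i = 0, 1, …:
  i=0: 43   i=1: 269   i=2: 26   i=3: 180
  i=4: 328   i=5: 291   i=6: 207   i=7: 228
  i=8: 316   i=9: 294     …   i=13: 74
  i=14: 168
Match at i=14, j=19: x = 14·20 + 19 = 299.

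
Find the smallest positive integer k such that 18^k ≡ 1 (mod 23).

11

The order of 18 must divide p − 1 = 22 = 2 · 11.
Divisors: 1, 2, 11, 22.
Check each in increasing order: 18^1 ≡ 18;  18^2 ≡ 2;  18^11 ≡ 1.
Smallest exponent giving 1 is 11.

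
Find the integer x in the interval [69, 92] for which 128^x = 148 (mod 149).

74

Compute 128^69 mod 149 = 122, then multiply by 128 repeatedly:
  128^69=122  128^70=120  128^71=13  128^72=25  128^73=71
  128^74=148
Found 148 at exponent 74.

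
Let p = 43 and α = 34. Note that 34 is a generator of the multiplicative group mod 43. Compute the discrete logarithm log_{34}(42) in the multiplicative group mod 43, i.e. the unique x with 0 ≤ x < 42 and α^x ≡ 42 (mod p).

21

Baby-step giant-step with m = ceil(sqrt(42)) = 7.
Baby table (34^j mod 43 for j=0..6):
  0:1  1:34  2:38  3:2  4:25  5:33  6:4
Giant step factor: 34^(-7) ≡ 37 (mod 43).
Scan 42·37^i mod 43 for i = 0, 1, …:
  i=0: 42   i=1: 6   i=2: 7   i=3: 1
Match at i=3, j=0: x = 3·7 + 0 = 21.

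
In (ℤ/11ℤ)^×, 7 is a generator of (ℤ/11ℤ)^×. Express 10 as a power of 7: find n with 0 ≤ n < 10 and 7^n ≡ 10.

5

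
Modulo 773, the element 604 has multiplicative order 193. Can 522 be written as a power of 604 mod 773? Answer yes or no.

522 ∈ ⟨604⟩ iff 522^193 ≡ 1 (mod 773), since |⟨604⟩| = 193.
522^193 mod 773 = 1.
Since 1 = 1, 522 lies in the subgroup.

yes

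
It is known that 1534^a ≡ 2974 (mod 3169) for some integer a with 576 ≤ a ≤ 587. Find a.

578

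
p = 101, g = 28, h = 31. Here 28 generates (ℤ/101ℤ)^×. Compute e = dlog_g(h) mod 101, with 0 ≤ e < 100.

Baby-step giant-step with m = ceil(sqrt(100)) = 10.
Baby table (28^j mod 101 for j=0..9):
  0:1  1:28  2:77  3:35  4:71  5:69  6:13  7:61
  8:92  9:51
Giant step factor: 28^(-10) ≡ 65 (mod 101).
Scan 31·65^i mod 101 for i = 0, 1, …:
  i=0: 31   i=1: 96   i=2: 79   i=3: 85
  i=4: 71
Match at i=4, j=4: e = 4·10 + 4 = 44.

44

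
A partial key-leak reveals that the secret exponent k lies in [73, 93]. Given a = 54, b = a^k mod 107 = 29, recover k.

74

Compute 54^73 mod 107 = 58, then multiply by 54 repeatedly:
  54^73=58  54^74=29
Found 29 at exponent 74.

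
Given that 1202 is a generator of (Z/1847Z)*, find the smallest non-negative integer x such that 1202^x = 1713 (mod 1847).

1331

Baby-step giant-step with m = ceil(sqrt(1846)) = 43.
Baby table (1202^j mod 1847 for j=0..42):
  0:1  1:1202  2:450  3:1576  4:1177  5:1799  6:1408  7:564
  8:79  9:761  10:457  11:755  12:633  13:1749  14:412  15:228
  16:700  17:1015  18:1010  19:541  20:138  21:1493  22:1149  23:1389
  24:1737  25:764  26:369  27:258  28:1667  29:1586  30:268  31:758
  32:545  33:1252  34:1446  35:65  36:556  37:1545  38:855  39:778
  40:574  41:1017  42:1567
Giant step factor: 1202^(-43) ≡ 1524 (mod 1847).
Scan 1713·1524^i mod 1847 for i = 0, 1, …:
  i=0: 1713   i=1: 801   i=2: 1704   i=3: 14
  i=4: 1019   i=5: 1476   i=6: 1625   i=7: 1520
  i=8: 342   i=9: 354     …   i=29: 826
  i=30: 1017
Match at i=30, j=41: x = 30·43 + 41 = 1331.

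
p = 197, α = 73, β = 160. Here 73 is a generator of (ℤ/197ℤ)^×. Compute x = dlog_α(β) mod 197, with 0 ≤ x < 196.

50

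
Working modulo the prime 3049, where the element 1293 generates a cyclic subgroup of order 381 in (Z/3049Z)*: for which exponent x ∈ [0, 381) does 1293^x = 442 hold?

295

Baby-step giant-step with m = ceil(sqrt(381)) = 20.
Baby table (1293^j mod 3049 for j=0..19):
  0:1  1:1293  2:997  3:2443  4:35  5:2569  6:1356  7:133
  8:1225  9:1494  10:1725  11:1606  12:189  13:457  14:2444  15:1328
  16:517  17:750  18:168  19:745
Giant step factor: 1293^(-20) ≡ 429 (mod 3049).
Scan 442·429^i mod 3049 for i = 0, 1, …:
  i=0: 442   i=1: 580   i=2: 1851   i=3: 1339
  i=4: 1219   i=5: 1572   i=6: 559   i=7: 1989
  i=8: 2610   i=9: 707     …   i=13: 991
  i=14: 1328
Match at i=14, j=15: x = 14·20 + 15 = 295.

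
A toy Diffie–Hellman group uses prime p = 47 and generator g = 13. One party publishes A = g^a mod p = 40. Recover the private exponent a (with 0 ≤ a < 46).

Successive powers of 13 modulo 47:
  13^0=1  13^1=13  13^2=28  13^3=35  13^4=32  13^5=40
So 13^5 ≡ 40 (mod 47), giving a = 5.

5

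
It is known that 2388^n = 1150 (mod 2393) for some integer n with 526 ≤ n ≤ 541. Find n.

536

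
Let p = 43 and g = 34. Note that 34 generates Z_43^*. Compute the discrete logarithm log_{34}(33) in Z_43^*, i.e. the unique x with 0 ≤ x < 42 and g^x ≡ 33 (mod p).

Baby-step giant-step with m = ceil(sqrt(42)) = 7.
Baby table (34^j mod 43 for j=0..6):
  0:1  1:34  2:38  3:2  4:25  5:33  6:4
Giant step factor: 34^(-7) ≡ 37 (mod 43).
Scan 33·37^i mod 43 for i = 0, 1, …:
  i=0: 33
Match at i=0, j=5: x = 0·7 + 5 = 5.

5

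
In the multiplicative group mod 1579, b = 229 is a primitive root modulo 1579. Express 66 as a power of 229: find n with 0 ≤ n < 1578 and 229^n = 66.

1096

Baby-step giant-step with m = ceil(sqrt(1578)) = 40.
Baby table (229^j mod 1579 for j=0..39):
  0:1  1:229  2:334  3:694  4:1026  5:1262  6:41  7:1494
  8:1062  9:32  10:1012  11:1214  12:102  13:1252  14:909  15:1312
  16:438  17:825  18:1024  19:804  20:952  21:106  22:589  23:666
  24:930  25:1384  26:1136  27:1188  28:464  29:463  30:234  31:1479
  32:785  33:1338  34:76  35:35  36:120  37:637  38:605  39:1172
Giant step factor: 229^(-40) ≡ 1391 (mod 1579).
Scan 66·1391^i mod 1579 for i = 0, 1, …:
  i=0: 66   i=1: 224   i=2: 521   i=3: 1529
  i=4: 1505   i=5: 1280   i=6: 947   i=7: 391
  i=8: 705   i=9: 96     …   i=26: 552
  i=27: 438
Match at i=27, j=16: n = 27·40 + 16 = 1096.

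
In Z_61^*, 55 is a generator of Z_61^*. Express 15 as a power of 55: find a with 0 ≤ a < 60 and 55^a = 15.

4

Baby-step giant-step with m = ceil(sqrt(60)) = 8.
Baby table (55^j mod 61 for j=0..7):
  0:1  1:55  2:36  3:28  4:15  5:32  6:52  7:54
Giant step factor: 55^(-8) ≡ 16 (mod 61).
Scan 15·16^i mod 61 for i = 0, 1, …:
  i=0: 15
Match at i=0, j=4: a = 0·8 + 4 = 4.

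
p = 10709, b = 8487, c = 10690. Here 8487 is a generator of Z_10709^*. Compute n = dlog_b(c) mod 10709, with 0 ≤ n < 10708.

235

Baby-step giant-step with m = ceil(sqrt(10708)) = 104.
Baby table (8487^j mod 10709 for j=0..103):
  0:1  1:8487  2:435  3:7949  4:7172  5:9517  6:3501  7:6221
  8:2257  9:7467  10:7276  11:3318  12:5905  13:8324  14:9224  15:1298
  16:7274  17:7762  18:5035  19:3135  20:5589  21:3682  22:272  23:6029
  24:521  25:9619  26:1746  27:7755  28:9880  29:90  30:3491  31:7023
  32:8616  33:2940  34:10519  35:4529  36:3022  37:10368  38:8072  39:1591
  40:9477  41:6709  42:10239  43:5567  44:9730  45:1411  46:2495  47:3372
  48:3716  49:10396  50:10110  51:3062  52:7160  53:4054  54:8990  55:7214
  56:1865  57:353  58:8100  59:3629  60:239  61:4392  62:7584  63:4318
  64:668  65:4255  66:1437  67:8977  68:3973  69:6919  70:4106  71:536
  72:8416  73:8271  74:9191  75:10370  76:3628  77:2461  78:3957  79:10344
  80:7855  81:1860  82:754  83:5925  84:6720  85:7215  86:10352  87:788
  88:5340  89:92  90:9756  91:7893  92:3096  93:6575  94:8135  95:822
  96:4755  97:4173  98:1588  99:5434  100:5404  101:7810  102:5469  103:2597
Giant step factor: 8487^(-104) ≡ 9603 (mod 10709).
Scan 10690·9603^i mod 10709 for i = 0, 1, …:
  i=0: 10690   i=1: 10305   i=2: 7755
Match at i=2, j=27: n = 2·104 + 27 = 235.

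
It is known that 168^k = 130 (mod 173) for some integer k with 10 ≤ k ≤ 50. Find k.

22

Compute 168^10 mod 173 = 121, then multiply by 168 repeatedly:
  168^10=121  168^11=87  168^12=84  168^13=99  168^14=24
  168^15=53  168^16=81  168^17=114  168^18=122  168^19=82
  168^20=109  168^21=147  168^22=130
Found 130 at exponent 22.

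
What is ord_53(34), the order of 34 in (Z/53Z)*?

52

The order of 34 must divide p − 1 = 52 = 2^2 · 13.
Divisors: 1, 2, 4, 13, 26, 52.
Check each in increasing order: 34^1 ≡ 34;  34^2 ≡ 43;  34^4 ≡ 47;  34^13 ≡ 23;  34^26 ≡ 52;  34^52 ≡ 1.
Smallest exponent giving 1 is 52.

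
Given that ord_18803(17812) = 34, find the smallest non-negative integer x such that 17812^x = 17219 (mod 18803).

Successive powers of 17812 modulo 18803:
  17812^0=1  17812^1=17812  17812^2=4325  17812^3=1009  17812^4=15443  17812^5=1629
  17812^6=2719  17812^7=13103  17812^8=7800  17812^9=17036  17812^10=2418  17812^11=10546
  17812^12=3382  17812^13=14175  17812^14=17219
So 17812^14 ≡ 17219 (mod 18803), giving x = 14.

14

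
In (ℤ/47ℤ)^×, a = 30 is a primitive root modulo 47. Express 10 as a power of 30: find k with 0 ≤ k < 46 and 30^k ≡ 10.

Successive powers of 30 modulo 47:
  30^0=1  30^1=30  30^2=7  30^3=22  30^4=2  30^5=13
  30^6=14  30^7=44  30^8=4  30^9=26  30^10=28  30^11=41
  30^12=8  30^13=5  30^14=9  30^15=35  30^16=16  30^17=10
So 30^17 ≡ 10 (mod 47), giving k = 17.

17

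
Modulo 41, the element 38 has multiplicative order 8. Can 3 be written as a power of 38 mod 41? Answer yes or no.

yes

3 ∈ ⟨38⟩ iff 3^8 ≡ 1 (mod 41), since |⟨38⟩| = 8.
3^8 mod 41 = 1.
Since 1 = 1, 3 lies in the subgroup.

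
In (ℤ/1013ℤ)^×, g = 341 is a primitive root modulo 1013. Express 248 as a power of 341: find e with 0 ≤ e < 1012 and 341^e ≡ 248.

34

Baby-step giant-step with m = ceil(sqrt(1012)) = 32.
Baby table (341^j mod 1013 for j=0..31):
  0:1  1:341  2:799  3:975  4:211  5:28  6:431  7:86
  8:962  9:843  10:784  11:925  12:382  13:598  14:305  15:679
  16:575  17:566  18:536  19:436  20:778  21:905  22:653  23:826
  24:52  25:511  26:15  27:50  28:842  29:443  30:126  31:420
Giant step factor: 341^(-32) ≡ 89 (mod 1013).
Scan 248·89^i mod 1013 for i = 0, 1, …:
  i=0: 248   i=1: 799
Match at i=1, j=2: e = 1·32 + 2 = 34.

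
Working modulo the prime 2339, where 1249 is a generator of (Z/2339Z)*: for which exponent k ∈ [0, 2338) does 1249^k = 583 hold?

1242

Baby-step giant-step with m = ceil(sqrt(2338)) = 49.
Baby table (1249^j mod 2339 for j=0..48):
  0:1  1:1249  2:2227  3:452  4:849  5:834  6:811  7:152
  8:389  9:1688  10:873  11:403  12:462  13:1644  14:2053  15:653
  16:1625  17:1712  18:442  19:54  20:1954  21:969  22:1018  23:1405
  24:595  25:1692  26:1191  27:2294  28:2270  29:362  30:711  31:1558
  32:2233  33:929  34:177  35:1207  36:1227  37:478  38:577  39:261
  40:868  41:1175  42:1022  43:1723  44:147  45:1161  46:2248  47:952
  48:836
Giant step factor: 1249^(-49) ≡ 340 (mod 2339).
Scan 583·340^i mod 2339 for i = 0, 1, …:
  i=0: 583   i=1: 1744   i=2: 1193   i=3: 973
  i=4: 1021   i=5: 968   i=6: 1660   i=7: 701
  i=8: 2101   i=9: 945     …   i=24: 2289
  i=25: 1712
Match at i=25, j=17: k = 25·49 + 17 = 1242.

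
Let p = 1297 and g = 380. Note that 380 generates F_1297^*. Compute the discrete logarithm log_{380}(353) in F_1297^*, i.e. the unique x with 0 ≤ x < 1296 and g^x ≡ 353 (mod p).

Baby-step giant-step with m = ceil(sqrt(1296)) = 36.
Baby table (380^j mod 1297 for j=0..35):
  0:1  1:380  2:433  3:1118  4:721  5:313  6:913  7:641
  8:1041  9:1292  10:694  11:429  12:895  13:286  14:1029  15:623
  16:686  17:1280  18:25  19:421  20:449  21:713  22:1164  23:43
  24:776  25:461  26:85  27:1172  28:489  29:349  30:326  31:665
  32:1082  33:11  34:289  35:872
Giant step factor: 380^(-36) ≡ 1021 (mod 1297).
Scan 353·1021^i mod 1297 for i = 0, 1, …:
  i=0: 353   i=1: 1144   i=2: 724   i=3: 1211
  i=4: 390   i=5: 11
Match at i=5, j=33: x = 5·36 + 33 = 213.

213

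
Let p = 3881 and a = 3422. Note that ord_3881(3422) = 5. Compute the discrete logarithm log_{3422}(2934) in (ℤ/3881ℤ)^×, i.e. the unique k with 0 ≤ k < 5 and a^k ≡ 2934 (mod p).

4

Successive powers of 3422 modulo 3881:
  3422^0=1  3422^1=3422  3422^2=1107  3422^3=298  3422^4=2934
So 3422^4 ≡ 2934 (mod 3881), giving k = 4.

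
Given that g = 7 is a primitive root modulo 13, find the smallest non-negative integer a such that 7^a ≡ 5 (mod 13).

Successive powers of 7 modulo 13:
  7^0=1  7^1=7  7^2=10  7^3=5
So 7^3 ≡ 5 (mod 13), giving a = 3.

3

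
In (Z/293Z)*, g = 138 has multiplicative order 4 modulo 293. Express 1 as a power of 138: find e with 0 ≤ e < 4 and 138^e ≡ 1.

0

Successive powers of 138 modulo 293:
  138^0=1
So 138^0 ≡ 1 (mod 293), giving e = 0.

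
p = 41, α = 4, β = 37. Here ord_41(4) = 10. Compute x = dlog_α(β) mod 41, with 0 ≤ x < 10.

Successive powers of 4 modulo 41:
  4^0=1  4^1=4  4^2=16  4^3=23  4^4=10  4^5=40
  4^6=37
So 4^6 ≡ 37 (mod 41), giving x = 6.

6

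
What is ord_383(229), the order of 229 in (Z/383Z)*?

191

The order of 229 must divide p − 1 = 382 = 2 · 191.
Divisors: 1, 2, 191, 382.
Check each in increasing order: 229^1 ≡ 229;  229^2 ≡ 353;  229^191 ≡ 1.
Smallest exponent giving 1 is 191.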